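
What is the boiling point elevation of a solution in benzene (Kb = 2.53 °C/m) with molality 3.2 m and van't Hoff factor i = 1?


ΔTb = Kb × m × i
= 2.53 × 3.2 × 1
= 8.096 °C

8.096 °C


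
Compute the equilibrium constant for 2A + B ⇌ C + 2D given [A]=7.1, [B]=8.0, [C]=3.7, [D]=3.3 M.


Kc = [C][D]^2/([A]^2[B])
= (3.7^1 × 3.3^2)/(7.1^2 × 8.0^1)
= 40.293/403.28
= 0.09991

0.09991


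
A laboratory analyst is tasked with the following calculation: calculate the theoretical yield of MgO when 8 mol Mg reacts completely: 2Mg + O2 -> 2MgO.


Mole ratio MgO:Mg = 2:2
n(MgO) = 8 × 2/2 = 8.000 mol
mass = 8.000 × 40.31 = 322.48 g

322.48 g


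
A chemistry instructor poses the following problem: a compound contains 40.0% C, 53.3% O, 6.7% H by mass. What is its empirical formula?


Assume 100 g sample. Moles of each element:
  C: 40.0/12.01 = 3.331 mol
  O: 53.3/16.0 = 3.331 mol
  H: 6.7/1.008 = 6.647 mol
Divide by smallest (3.331):
  C: 3.331/3.331 = 1.0
  O: 3.331/3.331 = 1.0
  H: 6.647/3.331 = 2.0
Empirical formula: CH2O

CH2O


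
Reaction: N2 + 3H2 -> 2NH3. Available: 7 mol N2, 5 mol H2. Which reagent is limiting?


Mole ratio available / coefficient:
  N2: 7/1 = 7.000
  H2: 5/3 = 1.667
Smaller ratio is limiting.

H2


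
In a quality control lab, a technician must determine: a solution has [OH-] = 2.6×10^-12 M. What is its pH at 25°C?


pOH = -log10([OH-]) = -log10(2.6×10^-12)
= 12 - log10(2.6) = 11.59
pH = 14 - pOH = 14 - 11.59 = 2.41

2.41


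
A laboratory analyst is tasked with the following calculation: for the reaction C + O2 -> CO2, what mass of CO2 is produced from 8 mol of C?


Mole ratio CO2:C = 1:1
n(CO2) = 8 × 1/1 = 8.000 mol
mass = 8.000 × 44.01 = 352.08 g

352.08 g


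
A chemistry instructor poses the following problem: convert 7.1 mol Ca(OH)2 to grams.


M(Ca(OH)2) = 74.1 g/mol
mass = n × M = 7.1 × 74.1 = 526.11 g

526.11 g


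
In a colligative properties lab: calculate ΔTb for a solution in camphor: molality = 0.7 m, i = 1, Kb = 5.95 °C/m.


ΔTb = Kb × m × i
= 5.95 × 0.7 × 1
= 4.165 °C

4.165 °C


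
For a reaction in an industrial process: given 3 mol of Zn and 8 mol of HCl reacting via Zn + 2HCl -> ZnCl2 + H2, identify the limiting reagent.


Mole ratio available / coefficient:
  Zn: 3/1 = 3.000
  HCl: 8/2 = 4.000
Smaller ratio is limiting.

Zn


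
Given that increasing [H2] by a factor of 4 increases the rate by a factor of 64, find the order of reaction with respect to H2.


rate ∝ [H2]^n
4^n = 64 → n = 3
Order in H2: 3

3


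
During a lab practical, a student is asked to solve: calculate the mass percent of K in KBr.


M(KBr) = 1×39.1 + 1×79.9 = 119.00 g/mol
Mass of K = 1 × 39.1 = 39.10 g/mol
% K = 39.10/119.00 × 100 = 32.86%

32.86%


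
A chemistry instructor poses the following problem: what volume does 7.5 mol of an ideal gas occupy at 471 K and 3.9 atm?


PV = nRT  (R = 0.08206 L·atm/(mol·K))
V = nRT/P = 7.5×0.08206×471/3.9
= 74.327 L

74.327 L


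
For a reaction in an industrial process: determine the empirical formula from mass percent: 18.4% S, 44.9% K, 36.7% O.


Assume 100 g sample. Moles of each element:
  S: 18.4/32.07 = 0.574 mol
  K: 44.9/39.1 = 1.148 mol
  O: 36.7/16.0 = 2.294 mol
Divide by smallest (0.574):
  S: 0.574/0.574 = 1.0
  K: 1.148/0.574 = 2.0
  O: 2.294/0.574 = 4.0
Empirical formula: K2SO4

K2SO4


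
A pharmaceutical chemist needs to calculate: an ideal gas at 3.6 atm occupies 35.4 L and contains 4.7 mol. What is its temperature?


PV = nRT  (R = 0.08206 L·atm/(mol·K))
T = PV/(nR) = 3.6×35.4/(4.7×0.08206)
= 127.44/0.385682
= 330.43 K

330.43 K


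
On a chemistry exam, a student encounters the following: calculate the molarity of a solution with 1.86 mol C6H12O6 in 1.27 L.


M = n/V = 1.86/1.27 = 1.465 mol/L

1.465 M


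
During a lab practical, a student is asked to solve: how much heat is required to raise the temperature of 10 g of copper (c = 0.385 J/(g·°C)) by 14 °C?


q = mcΔT = 10 × 0.385 × 14
= 53.90 J

53.90 J


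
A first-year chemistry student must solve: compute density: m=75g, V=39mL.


ρ = mass/volume
= 75/39
= 1.923 g/mL

1.923 g/mL


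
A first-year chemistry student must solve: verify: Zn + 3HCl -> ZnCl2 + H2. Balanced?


Equation: Zn + 3HCl -> ZnCl2 + H2
Check atoms: Cl: 3≠2, H: 3≠2, Zn: 1=1
Not balanced

No, not balanced


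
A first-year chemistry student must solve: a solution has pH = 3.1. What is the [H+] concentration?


[H+] = 10^(-pH) = 10^(-3.1)
= 7.94×10^-4 M

7.94×10^-4 M


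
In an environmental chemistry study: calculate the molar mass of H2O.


M(H2O) = 2×1.008 + 1×16.0
= 2.02 + 16.0
= 18.02 g/mol

18.02 g/mol


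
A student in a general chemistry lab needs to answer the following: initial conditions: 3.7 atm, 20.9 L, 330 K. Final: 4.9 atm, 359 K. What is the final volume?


P1V1/T1 = P2V2/T2
V2 = P1V1T2/(T1P2)
= 3.7×20.9×359/(330×4.9)
= 17.169 L

17.169 L


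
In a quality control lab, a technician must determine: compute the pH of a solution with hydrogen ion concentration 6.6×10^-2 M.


pH = -log10([H+]) = -log10(6.6×10^-2)
= 2 - log10(6.6)
= 2 - 0.82
= 1.18

1.18


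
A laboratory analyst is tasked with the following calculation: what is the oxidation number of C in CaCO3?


(+2) + x + 3(-2) = 0, so x = +4
Oxidation number: +4

+4


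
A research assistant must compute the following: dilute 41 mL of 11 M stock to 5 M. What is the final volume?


C1V1 = C2V2
11 × 41 = 5 × V2
V2 = 451/5 = 90.2 mL

90.2 mL


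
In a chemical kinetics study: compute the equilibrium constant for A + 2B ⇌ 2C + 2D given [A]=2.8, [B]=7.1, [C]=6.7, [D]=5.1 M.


Kc = [C]^2[D]^2/([A][B]^2)
= (6.7^2 × 5.1^2)/(2.8^1 × 7.1^2)
= 1167.5889/141.148
= 8.272

8.272


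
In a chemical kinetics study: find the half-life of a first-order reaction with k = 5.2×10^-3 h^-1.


t½ = ln2/k = 0.693147/(5.2×10^-3 h^-1)
= 133.3 h

133.3 h


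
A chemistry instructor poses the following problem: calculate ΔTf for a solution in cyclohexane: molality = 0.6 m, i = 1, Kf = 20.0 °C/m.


ΔTf = Kf × m × i
= 20.0 × 0.6 × 1
= 12.0 °C

12.0 °C


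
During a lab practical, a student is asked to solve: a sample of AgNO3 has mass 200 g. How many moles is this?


M(AgNO3) = 169.88 g/mol
n = mass/M = 200/169.88 = 1.1773 mol

1.1773 mol


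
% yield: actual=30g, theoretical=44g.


% yield = actual/theoretical × 100
= 30/44 × 100
= 68.18%

68.18%


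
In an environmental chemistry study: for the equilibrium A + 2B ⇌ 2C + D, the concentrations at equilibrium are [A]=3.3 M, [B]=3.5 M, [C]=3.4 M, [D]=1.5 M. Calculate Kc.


Kc = [C]^2[D]/([A][B]^2)
= (3.4^2 × 1.5^1)/(3.3^1 × 3.5^2)
= 17.34/40.425
= 0.4289

0.4289


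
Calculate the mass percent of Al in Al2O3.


M(Al2O3) = 2×26.98 + 3×16.0 = 101.96 g/mol
Mass of Al = 2 × 26.98 = 53.96 g/mol
% Al = 53.96/101.96 × 100 = 52.92%

52.92%


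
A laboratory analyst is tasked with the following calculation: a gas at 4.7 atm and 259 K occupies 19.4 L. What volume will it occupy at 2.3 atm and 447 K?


P1V1/T1 = P2V2/T2
V2 = P1V1T2/(T1P2)
= 4.7×19.4×447/(259×2.3)
= 68.419 L

68.419 L


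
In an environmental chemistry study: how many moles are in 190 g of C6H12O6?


M(C6H12O6) = 180.16 g/mol
n = mass/M = 190/180.16 = 1.0546 mol

1.0546 mol


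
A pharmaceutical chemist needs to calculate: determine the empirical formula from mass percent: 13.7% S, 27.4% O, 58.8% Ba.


Assume 100 g sample. Moles of each element:
  S: 13.7/32.07 = 0.427 mol
  O: 27.4/16.0 = 1.712 mol
  Ba: 58.8/137.33 = 0.428 mol
Divide by smallest (0.427):
  S: 0.427/0.427 = 1.0
  O: 1.712/0.427 = 4.01
  Ba: 0.428/0.427 = 1.0
Empirical formula: BaSO4

BaSO4


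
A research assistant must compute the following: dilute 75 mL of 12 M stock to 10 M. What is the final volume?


C1V1 = C2V2
12 × 75 = 10 × V2
V2 = 900/10 = 90.0 mL

90.0 mL


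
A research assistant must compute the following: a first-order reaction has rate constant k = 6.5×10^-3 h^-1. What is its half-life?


t½ = ln2/k = 0.693147/(6.5×10^-3 h^-1)
= 106.6 h

106.6 h


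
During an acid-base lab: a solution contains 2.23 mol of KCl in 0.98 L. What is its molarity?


M = n/V = 2.23/0.98 = 2.276 mol/L

2.276 M


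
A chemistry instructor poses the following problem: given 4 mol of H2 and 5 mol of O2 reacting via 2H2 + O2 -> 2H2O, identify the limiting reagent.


Mole ratio available / coefficient:
  H2: 4/2 = 2.000
  O2: 5/1 = 5.000
Smaller ratio is limiting.

H2


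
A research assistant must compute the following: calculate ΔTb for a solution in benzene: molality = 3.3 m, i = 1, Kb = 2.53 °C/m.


ΔTb = Kb × m × i
= 2.53 × 3.3 × 1
= 8.349 °C

8.349 °C


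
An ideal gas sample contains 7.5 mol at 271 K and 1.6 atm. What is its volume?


PV = nRT  (R = 0.08206 L·atm/(mol·K))
V = nRT/P = 7.5×0.08206×271/1.6
= 104.242 L

104.242 L


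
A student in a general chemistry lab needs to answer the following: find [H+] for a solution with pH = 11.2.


[H+] = 10^(-pH) = 10^(-11.2)
= 6.31×10^-12 M

6.31×10^-12 M


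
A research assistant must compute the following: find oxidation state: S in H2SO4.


2(+1) + x + 4(-2) = 0, so x = +6
Oxidation number: +6

+6


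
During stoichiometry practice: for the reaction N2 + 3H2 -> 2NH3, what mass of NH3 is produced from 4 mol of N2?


Mole ratio NH3:N2 = 2:1
n(NH3) = 4 × 2/1 = 8.000 mol
mass = 8.000 × 17.03 = 136.24 g

136.24 g


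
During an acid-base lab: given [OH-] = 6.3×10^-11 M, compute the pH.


pOH = -log10([OH-]) = -log10(6.3×10^-11)
= 11 - log10(6.3) = 10.2
pH = 14 - pOH = 14 - 10.2 = 3.8

3.8


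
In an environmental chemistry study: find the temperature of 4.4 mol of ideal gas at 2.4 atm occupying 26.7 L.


PV = nRT  (R = 0.08206 L·atm/(mol·K))
T = PV/(nR) = 2.4×26.7/(4.4×0.08206)
= 64.08/0.361064
= 177.48 K

177.48 K


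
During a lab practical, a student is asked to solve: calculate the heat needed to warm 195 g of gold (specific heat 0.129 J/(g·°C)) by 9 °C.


q = mcΔT = 195 × 0.129 × 9
= 226.40 J

226.40 J


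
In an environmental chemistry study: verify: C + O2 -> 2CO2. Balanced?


Equation: C + O2 -> 2CO2
Check atoms: C: 1≠2, O: 2≠4
Not balanced

No, not balanced


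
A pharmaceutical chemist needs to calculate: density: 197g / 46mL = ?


ρ = mass/volume
= 197/46
= 4.283 g/mL

4.283 g/mL


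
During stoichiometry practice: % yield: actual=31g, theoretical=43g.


% yield = actual/theoretical × 100
= 31/43 × 100
= 72.09%

72.09%


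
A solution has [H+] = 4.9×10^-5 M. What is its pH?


pH = -log10([H+]) = -log10(4.9×10^-5)
= 5 - log10(4.9)
= 5 - 0.69
= 4.31

4.31


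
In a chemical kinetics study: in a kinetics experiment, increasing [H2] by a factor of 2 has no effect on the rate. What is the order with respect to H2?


rate ∝ [H2]^n
rate ∝ [H2]^0
Order in H2: 0

0


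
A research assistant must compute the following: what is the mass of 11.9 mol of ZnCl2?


M(ZnCl2) = 136.28 g/mol
mass = n × M = 11.9 × 136.28 = 1621.73 g

1621.73 g


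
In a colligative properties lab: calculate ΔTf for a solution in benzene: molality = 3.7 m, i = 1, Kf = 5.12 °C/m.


ΔTf = Kf × m × i
= 5.12 × 3.7 × 1
= 18.944 °C

18.944 °C


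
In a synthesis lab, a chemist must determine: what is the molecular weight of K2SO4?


M(K2SO4) = 2×39.1 + 1×32.07 + 4×16.0
= 78.2 + 32.07 + 64.0
= 174.27 g/mol

174.27 g/mol


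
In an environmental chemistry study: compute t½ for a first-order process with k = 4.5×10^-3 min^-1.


t½ = ln2/k = 0.693147/(4.5×10^-3 min^-1)
= 154.0 min

154.0 min


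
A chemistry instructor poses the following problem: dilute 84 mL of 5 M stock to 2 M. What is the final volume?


C1V1 = C2V2
5 × 84 = 2 × V2
V2 = 420/2 = 210.0 mL

210.0 mL


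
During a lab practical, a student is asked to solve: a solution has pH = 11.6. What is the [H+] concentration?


[H+] = 10^(-pH) = 10^(-11.6)
= 2.51×10^-12 M

2.51×10^-12 M


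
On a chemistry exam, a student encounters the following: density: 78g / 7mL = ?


ρ = mass/volume
= 78/7
= 11.143 g/mL

11.143 g/mL


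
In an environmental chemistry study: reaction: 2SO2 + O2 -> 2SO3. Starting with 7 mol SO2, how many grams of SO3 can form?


Mole ratio SO3:SO2 = 2:2
n(SO3) = 7 × 2/2 = 7.000 mol
mass = 7.000 × 80.07 = 560.49 g

560.49 g


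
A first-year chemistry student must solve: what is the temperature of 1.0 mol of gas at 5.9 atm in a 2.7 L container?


PV = nRT  (R = 0.08206 L·atm/(mol·K))
T = PV/(nR) = 5.9×2.7/(1.0×0.08206)
= 15.93/0.082060
= 194.13 K

194.13 K


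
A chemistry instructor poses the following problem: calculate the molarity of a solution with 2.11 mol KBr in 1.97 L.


M = n/V = 2.11/1.97 = 1.071 mol/L

1.071 M


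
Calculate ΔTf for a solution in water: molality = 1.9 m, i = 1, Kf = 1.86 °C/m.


ΔTf = Kf × m × i
= 1.86 × 1.9 × 1
= 3.534 °C

3.534 °C


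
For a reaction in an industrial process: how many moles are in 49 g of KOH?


M(KOH) = 56.11 g/mol
n = mass/M = 49/56.11 = 0.8733 mol

0.8733 mol


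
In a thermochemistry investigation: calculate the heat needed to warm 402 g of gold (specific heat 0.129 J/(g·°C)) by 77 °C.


q = mcΔT = 402 × 0.129 × 77
= 3993.07 J

3993.07 J


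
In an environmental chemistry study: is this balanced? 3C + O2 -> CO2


Equation: 3C + O2 -> CO2
Check atoms: C: 3≠1, O: 2=2
Not balanced

No, not balanced


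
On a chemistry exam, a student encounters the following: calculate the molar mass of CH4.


M(CH4) = 1×12.01 + 4×1.008
= 12.01 + 4.03
= 16.04 g/mol

16.04 g/mol


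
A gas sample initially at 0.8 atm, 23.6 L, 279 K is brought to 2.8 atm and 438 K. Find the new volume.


P1V1/T1 = P2V2/T2
V2 = P1V1T2/(T1P2)
= 0.8×23.6×438/(279×2.8)
= 10.586 L

10.586 L


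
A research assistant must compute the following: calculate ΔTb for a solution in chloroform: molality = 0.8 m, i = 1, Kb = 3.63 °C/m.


ΔTb = Kb × m × i
= 3.63 × 0.8 × 1
= 2.904 °C

2.904 °C


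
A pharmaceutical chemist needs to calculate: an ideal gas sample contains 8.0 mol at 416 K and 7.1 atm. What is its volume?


PV = nRT  (R = 0.08206 L·atm/(mol·K))
V = nRT/P = 8.0×0.08206×416/7.1
= 38.464 L

38.464 L


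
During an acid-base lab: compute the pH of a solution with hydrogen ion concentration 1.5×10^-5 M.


pH = -log10([H+]) = -log10(1.5×10^-5)
= 5 - log10(1.5)
= 5 - 0.18
= 4.82

4.82


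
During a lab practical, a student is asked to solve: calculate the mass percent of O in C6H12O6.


M(C6H12O6) = 6×12.01 + 12×1.008 + 6×16.0 = 180.156 g/mol
Mass of O = 6 × 16.0 = 96.00 g/mol
% O = 96.00/180.156 × 100 = 53.29%

53.29%


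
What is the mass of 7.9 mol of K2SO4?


M(K2SO4) = 174.27 g/mol
mass = n × M = 7.9 × 174.27 = 1376.73 g

1376.73 g


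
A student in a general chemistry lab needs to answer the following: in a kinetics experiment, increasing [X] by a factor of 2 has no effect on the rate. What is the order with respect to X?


rate ∝ [X]^n
rate ∝ [X]^0
Order in X: 0

0


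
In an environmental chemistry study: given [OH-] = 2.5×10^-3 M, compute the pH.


pOH = -log10([OH-]) = -log10(2.5×10^-3)
= 3 - log10(2.5) = 2.6
pH = 14 - pOH = 14 - 2.6 = 11.4

11.4


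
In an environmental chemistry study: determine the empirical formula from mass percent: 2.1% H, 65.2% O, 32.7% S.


Assume 100 g sample. Moles of each element:
  H: 2.1/1.008 = 2.083 mol
  O: 65.2/16.0 = 4.075 mol
  S: 32.7/32.07 = 1.02 mol
Divide by smallest (1.02):
  H: 2.083/1.02 = 2.04
  O: 4.075/1.02 = 4.0
  S: 1.02/1.02 = 1.0
Empirical formula: H2SO4

H2SO4


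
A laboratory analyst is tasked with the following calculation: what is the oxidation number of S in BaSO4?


(+2) + x + 4(-2) = 0, so x = +6
Oxidation number: +6

+6


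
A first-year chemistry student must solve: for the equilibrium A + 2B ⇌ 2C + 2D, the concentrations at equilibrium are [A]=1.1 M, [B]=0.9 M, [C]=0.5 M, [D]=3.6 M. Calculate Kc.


Kc = [C]^2[D]^2/([A][B]^2)
= (0.5^2 × 3.6^2)/(1.1^1 × 0.9^2)
= 3.24/0.891
= 3.636

3.636


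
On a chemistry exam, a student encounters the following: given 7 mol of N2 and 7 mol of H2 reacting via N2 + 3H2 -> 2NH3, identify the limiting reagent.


Mole ratio available / coefficient:
  N2: 7/1 = 7.000
  H2: 7/3 = 2.333
Smaller ratio is limiting.

H2


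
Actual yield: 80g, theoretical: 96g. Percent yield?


% yield = actual/theoretical × 100
= 80/96 × 100
= 83.33%

83.33%


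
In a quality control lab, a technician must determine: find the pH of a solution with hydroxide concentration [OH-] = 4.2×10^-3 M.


pOH = -log10([OH-]) = -log10(4.2×10^-3)
= 3 - log10(4.2) = 2.38
pH = 14 - pOH = 14 - 2.38 = 11.62

11.62


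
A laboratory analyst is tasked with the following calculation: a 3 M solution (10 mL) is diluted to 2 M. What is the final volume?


C1V1 = C2V2
3 × 10 = 2 × V2
V2 = 30/2 = 15.0 mL

15.0 mL


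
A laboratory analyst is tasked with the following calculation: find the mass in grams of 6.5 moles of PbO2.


M(PbO2) = 239.2 g/mol
mass = n × M = 6.5 × 239.2 = 1554.80 g

1554.80 g


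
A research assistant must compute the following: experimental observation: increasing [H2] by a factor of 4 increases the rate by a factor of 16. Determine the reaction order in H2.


rate ∝ [H2]^n
4^n = 16 → n = 2
Order in H2: 2

2


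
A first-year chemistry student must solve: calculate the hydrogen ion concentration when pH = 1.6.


[H+] = 10^(-pH) = 10^(-1.6)
= 2.51×10^-2 M

2.51×10^-2 M


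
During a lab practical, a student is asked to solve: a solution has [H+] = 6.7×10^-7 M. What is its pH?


pH = -log10([H+]) = -log10(6.7×10^-7)
= 7 - log10(6.7)
= 7 - 0.83
= 6.17

6.17


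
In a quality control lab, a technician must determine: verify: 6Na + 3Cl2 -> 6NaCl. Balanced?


Equation: 6Na + 3Cl2 -> 6NaCl
Check atoms: Cl: 6=6, Na: 6=6
Balanced

Yes, balanced


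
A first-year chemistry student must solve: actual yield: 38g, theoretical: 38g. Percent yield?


% yield = actual/theoretical × 100
= 38/38 × 100
= 100.0%

100.0%


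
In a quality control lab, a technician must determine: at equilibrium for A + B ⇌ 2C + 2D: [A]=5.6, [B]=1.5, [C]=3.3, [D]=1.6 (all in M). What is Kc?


Kc = [C]^2[D]^2/([A][B])
= (3.3^2 × 1.6^2)/(5.6^1 × 1.5^1)
= 27.8784/8.4
= 3.319

3.319


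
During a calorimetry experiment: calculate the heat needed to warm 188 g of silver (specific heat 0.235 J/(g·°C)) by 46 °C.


q = mcΔT = 188 × 0.235 × 46
= 2032.28 J

2032.28 J


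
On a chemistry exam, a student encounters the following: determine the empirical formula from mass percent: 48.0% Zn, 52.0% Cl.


Assume 100 g sample. Moles of each element:
  Zn: 48.0/65.38 = 0.734 mol
  Cl: 52.0/35.45 = 1.467 mol
Divide by smallest (0.734):
  Zn: 0.734/0.734 = 1.0
  Cl: 1.467/0.734 = 2.0
Empirical formula: ZnCl2

ZnCl2


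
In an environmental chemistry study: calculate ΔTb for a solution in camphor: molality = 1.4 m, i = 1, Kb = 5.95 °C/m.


ΔTb = Kb × m × i
= 5.95 × 1.4 × 1
= 8.33 °C

8.33 °C


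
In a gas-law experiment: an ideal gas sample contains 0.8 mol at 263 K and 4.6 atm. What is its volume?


PV = nRT  (R = 0.08206 L·atm/(mol·K))
V = nRT/P = 0.8×0.08206×263/4.6
= 3.753 L

3.753 L


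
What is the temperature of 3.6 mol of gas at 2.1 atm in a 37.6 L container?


PV = nRT  (R = 0.08206 L·atm/(mol·K))
T = PV/(nR) = 2.1×37.6/(3.6×0.08206)
= 78.96/0.295416
= 267.28 K

267.28 K


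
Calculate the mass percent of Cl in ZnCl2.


M(ZnCl2) = 1×65.38 + 2×35.45 = 136.28 g/mol
Mass of Cl = 2 × 35.45 = 70.90 g/mol
% Cl = 70.90/136.28 × 100 = 52.03%

52.03%


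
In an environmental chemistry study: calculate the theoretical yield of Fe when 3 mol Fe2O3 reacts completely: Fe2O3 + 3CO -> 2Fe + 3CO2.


Mole ratio Fe:Fe2O3 = 2:1
n(Fe) = 3 × 2/1 = 6.000 mol
mass = 6.000 × 55.85 = 335.1 g

335.1 g


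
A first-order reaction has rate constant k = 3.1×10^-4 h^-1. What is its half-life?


t½ = ln2/k = 0.693147/(3.1×10^-4 h^-1)
= 2236 h

2236 h


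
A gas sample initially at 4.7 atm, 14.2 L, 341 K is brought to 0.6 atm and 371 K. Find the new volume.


P1V1/T1 = P2V2/T2
V2 = P1V1T2/(T1P2)
= 4.7×14.2×371/(341×0.6)
= 121.019 L

121.019 L


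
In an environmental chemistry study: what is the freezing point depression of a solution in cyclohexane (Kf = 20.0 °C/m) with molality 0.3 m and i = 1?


ΔTf = Kf × m × i
= 20.0 × 0.3 × 1
= 6.0 °C

6.0 °C


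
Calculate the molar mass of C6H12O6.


M(C6H12O6) = 6×12.01 + 12×1.008 + 6×16.0
= 72.06 + 12.1 + 96.0
= 180.16 g/mol

180.16 g/mol


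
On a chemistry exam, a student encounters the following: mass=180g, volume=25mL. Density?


ρ = mass/volume
= 180/25
= 7.2 g/mL

7.2 g/mL


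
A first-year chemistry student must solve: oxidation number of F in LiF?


F is always -1
Oxidation number: -1

-1


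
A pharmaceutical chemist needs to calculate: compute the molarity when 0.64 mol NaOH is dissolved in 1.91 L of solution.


M = n/V = 0.64/1.91 = 0.335 mol/L

0.335 M


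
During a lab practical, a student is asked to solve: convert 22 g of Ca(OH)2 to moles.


M(Ca(OH)2) = 74.1 g/mol
n = mass/M = 22/74.1 = 0.2969 mol

0.2969 mol


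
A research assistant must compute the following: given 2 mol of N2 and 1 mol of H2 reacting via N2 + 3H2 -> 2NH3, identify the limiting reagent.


Mole ratio available / coefficient:
  N2: 2/1 = 2.000
  H2: 1/3 = 0.333
Smaller ratio is limiting.

H2


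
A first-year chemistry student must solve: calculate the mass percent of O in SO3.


M(SO3) = 1×32.07 + 3×16.0 = 80.07 g/mol
Mass of O = 3 × 16.0 = 48.00 g/mol
% O = 48.00/80.07 × 100 = 59.95%

59.95%


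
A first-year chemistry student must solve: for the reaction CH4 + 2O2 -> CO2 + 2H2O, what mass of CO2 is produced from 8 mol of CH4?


Mole ratio CO2:CH4 = 1:1
n(CO2) = 8 × 1/1 = 8.000 mol
mass = 8.000 × 44.01 = 352.08 g

352.08 g


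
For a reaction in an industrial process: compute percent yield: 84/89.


% yield = actual/theoretical × 100
= 84/89 × 100
= 94.38%

94.38%


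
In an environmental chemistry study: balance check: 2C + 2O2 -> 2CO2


Equation: 2C + 2O2 -> 2CO2
Check atoms: C: 2=2, O: 4=4
Balanced

Yes, balanced


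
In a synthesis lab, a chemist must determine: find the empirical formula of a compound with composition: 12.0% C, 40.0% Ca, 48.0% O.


Assume 100 g sample. Moles of each element:
  C: 12.0/12.01 = 0.999 mol
  Ca: 40.0/40.08 = 0.998 mol
  O: 48.0/16.0 = 3.0 mol
Divide by smallest (0.998):
  C: 0.999/0.998 = 1.0
  Ca: 0.998/0.998 = 1.0
  O: 3.0/0.998 = 3.01
Empirical formula: CaCO3

CaCO3


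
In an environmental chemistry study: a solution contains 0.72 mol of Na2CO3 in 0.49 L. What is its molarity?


M = n/V = 0.72/0.49 = 1.469 mol/L

1.469 M


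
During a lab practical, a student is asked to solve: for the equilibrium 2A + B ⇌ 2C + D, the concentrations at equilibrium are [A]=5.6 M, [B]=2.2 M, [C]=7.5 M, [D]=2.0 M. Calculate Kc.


Kc = [C]^2[D]/([A]^2[B])
= (7.5^2 × 2.0^1)/(5.6^2 × 2.2^1)
= 112.5/68.992
= 1.631

1.631


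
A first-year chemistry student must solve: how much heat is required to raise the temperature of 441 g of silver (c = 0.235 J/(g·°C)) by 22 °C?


q = mcΔT = 441 × 0.235 × 22
= 2279.97 J

2279.97 J


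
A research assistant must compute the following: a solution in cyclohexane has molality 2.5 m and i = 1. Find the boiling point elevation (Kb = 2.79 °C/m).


ΔTb = Kb × m × i
= 2.79 × 2.5 × 1
= 6.975 °C

6.975 °C


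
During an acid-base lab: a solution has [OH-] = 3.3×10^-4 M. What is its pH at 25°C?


pOH = -log10([OH-]) = -log10(3.3×10^-4)
= 4 - log10(3.3) = 3.48
pH = 14 - pOH = 14 - 3.48 = 10.52

10.52


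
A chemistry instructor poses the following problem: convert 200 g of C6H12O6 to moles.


M(C6H12O6) = 180.16 g/mol
n = mass/M = 200/180.16 = 1.1101 mol

1.1101 mol


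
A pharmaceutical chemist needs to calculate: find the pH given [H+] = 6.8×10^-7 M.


pH = -log10([H+]) = -log10(6.8×10^-7)
= 7 - log10(6.8)
= 7 - 0.83
= 6.17

6.17


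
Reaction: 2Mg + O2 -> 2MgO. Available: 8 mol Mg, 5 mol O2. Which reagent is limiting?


Mole ratio available / coefficient:
  Mg: 8/2 = 4.000
  O2: 5/1 = 5.000
Smaller ratio is limiting.

Mg


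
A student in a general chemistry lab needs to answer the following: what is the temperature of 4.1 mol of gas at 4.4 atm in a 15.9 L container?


PV = nRT  (R = 0.08206 L·atm/(mol·K))
T = PV/(nR) = 4.4×15.9/(4.1×0.08206)
= 69.96/0.336446
= 207.94 K

207.94 K


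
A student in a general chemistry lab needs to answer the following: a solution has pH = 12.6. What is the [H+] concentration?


[H+] = 10^(-pH) = 10^(-12.6)
= 2.51×10^-13 M

2.51×10^-13 M


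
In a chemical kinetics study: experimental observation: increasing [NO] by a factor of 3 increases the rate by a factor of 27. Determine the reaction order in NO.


rate ∝ [NO]^n
3^n = 27 → n = 3
Order in NO: 3

3


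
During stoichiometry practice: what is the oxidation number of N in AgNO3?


(+1) + x + 3(-2) = 0, so x = +5
Oxidation number: +5

+5


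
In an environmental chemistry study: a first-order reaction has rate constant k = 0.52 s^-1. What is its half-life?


t½ = ln2/k = 0.693147/(0.52 s^-1)
= 1.333 s

1.333 s


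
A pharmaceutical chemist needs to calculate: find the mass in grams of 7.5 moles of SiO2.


M(SiO2) = 60.09 g/mol
mass = n × M = 7.5 × 60.09 = 450.68 g

450.68 g


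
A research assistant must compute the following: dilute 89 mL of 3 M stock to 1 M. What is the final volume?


C1V1 = C2V2
3 × 89 = 1 × V2
V2 = 267/1 = 267.0 mL

267.0 mL


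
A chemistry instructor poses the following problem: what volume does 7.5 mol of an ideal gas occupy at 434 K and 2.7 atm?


PV = nRT  (R = 0.08206 L·atm/(mol·K))
V = nRT/P = 7.5×0.08206×434/2.7
= 98.928 L

98.928 L


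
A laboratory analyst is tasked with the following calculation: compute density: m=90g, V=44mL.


ρ = mass/volume
= 90/44
= 2.045 g/mL

2.045 g/mL


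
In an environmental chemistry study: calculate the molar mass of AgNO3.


M(AgNO3) = 1×107.87 + 1×14.01 + 3×16.0
= 107.87 + 14.01 + 48.0
= 169.88 g/mol

169.88 g/mol


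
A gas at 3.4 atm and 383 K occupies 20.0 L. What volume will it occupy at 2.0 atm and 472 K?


P1V1/T1 = P2V2/T2
V2 = P1V1T2/(T1P2)
= 3.4×20.0×472/(383×2.0)
= 41.901 L

41.901 L


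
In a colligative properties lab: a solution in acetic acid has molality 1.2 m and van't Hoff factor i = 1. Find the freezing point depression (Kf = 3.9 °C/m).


ΔTf = Kf × m × i
= 3.9 × 1.2 × 1
= 4.68 °C

4.68 °C


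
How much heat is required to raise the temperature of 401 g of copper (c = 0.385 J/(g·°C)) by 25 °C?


q = mcΔT = 401 × 0.385 × 25
= 3859.63 J

3859.63 J


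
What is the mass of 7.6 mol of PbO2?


M(PbO2) = 239.2 g/mol
mass = n × M = 7.6 × 239.2 = 1817.92 g

1817.92 g


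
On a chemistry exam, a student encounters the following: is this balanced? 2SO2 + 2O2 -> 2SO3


Equation: 2SO2 + 2O2 -> 2SO3
Check atoms: O: 8≠6, S: 2=2
Not balanced

No, not balanced


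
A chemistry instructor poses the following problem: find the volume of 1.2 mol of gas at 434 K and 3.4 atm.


PV = nRT  (R = 0.08206 L·atm/(mol·K))
V = nRT/P = 1.2×0.08206×434/3.4
= 12.57 L

12.57 L


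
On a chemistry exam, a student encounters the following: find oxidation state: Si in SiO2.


x + 2(-2) = 0, so x = +4
Oxidation number: +4

+4


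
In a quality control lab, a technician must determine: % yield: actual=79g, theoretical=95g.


% yield = actual/theoretical × 100
= 79/95 × 100
= 83.16%

83.16%


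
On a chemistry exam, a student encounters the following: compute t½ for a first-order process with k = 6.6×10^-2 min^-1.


t½ = ln2/k = 0.693147/(6.6×10^-2 min^-1)
= 10.50 min

10.50 min


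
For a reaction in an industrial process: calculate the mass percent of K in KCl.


M(KCl) = 1×39.1 + 1×35.45 = 74.55 g/mol
Mass of K = 1 × 39.1 = 39.10 g/mol
% K = 39.10/74.55 × 100 = 52.45%

52.45%


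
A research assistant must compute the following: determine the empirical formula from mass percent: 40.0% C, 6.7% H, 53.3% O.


Assume 100 g sample. Moles of each element:
  C: 40.0/12.01 = 3.331 mol
  H: 6.7/1.008 = 6.647 mol
  O: 53.3/16.0 = 3.331 mol
Divide by smallest (3.331):
  C: 3.331/3.331 = 1.0
  H: 6.647/3.331 = 2.0
  O: 3.331/3.331 = 1.0
Empirical formula: CH2O

CH2O


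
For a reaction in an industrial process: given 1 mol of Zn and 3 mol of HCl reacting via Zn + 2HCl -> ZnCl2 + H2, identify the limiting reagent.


Mole ratio available / coefficient:
  Zn: 1/1 = 1.000
  HCl: 3/2 = 1.500
Smaller ratio is limiting.

Zn


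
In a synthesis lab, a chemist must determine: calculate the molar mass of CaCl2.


M(CaCl2) = 1×40.08 + 2×35.45
= 40.08 + 70.9
= 110.98 g/mol

110.98 g/mol


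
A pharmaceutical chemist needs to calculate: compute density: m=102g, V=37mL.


ρ = mass/volume
= 102/37
= 2.757 g/mL

2.757 g/mL


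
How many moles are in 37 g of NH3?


M(NH3) = 17.03 g/mol
n = mass/M = 37/17.03 = 2.1726 mol

2.1726 mol


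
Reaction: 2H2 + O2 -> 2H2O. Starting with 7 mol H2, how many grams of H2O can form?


Mole ratio H2O:H2 = 2:2
n(H2O) = 7 × 2/2 = 7.000 mol
mass = 7.000 × 18.02 = 126.14 g

126.14 g


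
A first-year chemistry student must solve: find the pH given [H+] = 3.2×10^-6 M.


pH = -log10([H+]) = -log10(3.2×10^-6)
= 6 - log10(3.2)
= 6 - 0.51
= 5.49

5.49


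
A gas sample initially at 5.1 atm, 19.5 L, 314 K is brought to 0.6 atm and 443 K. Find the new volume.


P1V1/T1 = P2V2/T2
V2 = P1V1T2/(T1P2)
= 5.1×19.5×443/(314×0.6)
= 233.845 L

233.845 L


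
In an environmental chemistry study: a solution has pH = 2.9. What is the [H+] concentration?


[H+] = 10^(-pH) = 10^(-2.9)
= 1.26×10^-3 M

1.26×10^-3 M


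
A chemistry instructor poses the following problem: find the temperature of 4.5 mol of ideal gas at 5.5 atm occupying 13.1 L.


PV = nRT  (R = 0.08206 L·atm/(mol·K))
T = PV/(nR) = 5.5×13.1/(4.5×0.08206)
= 72.05/0.369270
= 195.11 K

195.11 K


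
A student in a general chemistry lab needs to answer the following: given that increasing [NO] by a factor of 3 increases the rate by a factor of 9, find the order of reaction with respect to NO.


rate ∝ [NO]^n
3^n = 9 → n = 2
Order in NO: 2

2


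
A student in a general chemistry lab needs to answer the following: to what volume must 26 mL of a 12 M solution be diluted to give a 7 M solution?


C1V1 = C2V2
12 × 26 = 7 × V2
V2 = 312/7 = 44.57 mL

44.57 mL


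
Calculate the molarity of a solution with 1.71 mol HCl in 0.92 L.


M = n/V = 1.71/0.92 = 1.859 mol/L

1.859 M


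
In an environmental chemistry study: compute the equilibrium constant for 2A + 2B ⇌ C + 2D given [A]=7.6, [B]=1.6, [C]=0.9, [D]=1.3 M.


Kc = [C][D]^2/([A]^2[B]^2)
= (0.9^1 × 1.3^2)/(7.6^2 × 1.6^2)
= 1.521/147.8656
= 0.01029

0.01029


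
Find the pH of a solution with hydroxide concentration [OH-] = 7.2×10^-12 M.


pOH = -log10([OH-]) = -log10(7.2×10^-12)
= 12 - log10(7.2) = 11.14
pH = 14 - pOH = 14 - 11.14 = 2.86

2.86


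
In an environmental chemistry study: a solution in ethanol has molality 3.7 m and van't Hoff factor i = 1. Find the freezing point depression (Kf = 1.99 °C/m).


ΔTf = Kf × m × i
= 1.99 × 3.7 × 1
= 7.363 °C

7.363 °C


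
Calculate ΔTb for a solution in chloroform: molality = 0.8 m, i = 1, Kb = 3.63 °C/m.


ΔTb = Kb × m × i
= 3.63 × 0.8 × 1
= 2.904 °C

2.904 °C


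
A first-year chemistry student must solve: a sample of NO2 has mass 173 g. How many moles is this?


M(NO2) = 46.01 g/mol
n = mass/M = 173/46.01 = 3.7601 mol

3.7601 mol


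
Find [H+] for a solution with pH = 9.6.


[H+] = 10^(-pH) = 10^(-9.6)
= 2.51×10^-10 M

2.51×10^-10 M


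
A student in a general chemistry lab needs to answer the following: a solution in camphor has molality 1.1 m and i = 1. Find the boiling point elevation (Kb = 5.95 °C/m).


ΔTb = Kb × m × i
= 5.95 × 1.1 × 1
= 6.545 °C

6.545 °C


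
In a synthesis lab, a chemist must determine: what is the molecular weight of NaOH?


M(NaOH) = 1×22.99 + 1×16.0 + 1×1.008
= 22.99 + 16.0 + 1.01
= 40.0 g/mol

40.0 g/mol


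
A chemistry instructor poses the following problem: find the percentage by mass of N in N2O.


M(N2O) = 2×14.01 + 1×16.0 = 44.02 g/mol
Mass of N = 2 × 14.01 = 28.02 g/mol
% N = 28.02/44.02 × 100 = 63.65%

63.65%


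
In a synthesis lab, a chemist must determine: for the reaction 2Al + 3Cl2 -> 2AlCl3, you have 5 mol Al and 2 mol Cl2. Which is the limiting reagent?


Mole ratio available / coefficient:
  Al: 5/2 = 2.500
  Cl2: 2/3 = 0.667
Smaller ratio is limiting.

Cl2


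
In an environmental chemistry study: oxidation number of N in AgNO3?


(+1) + x + 3(-2) = 0, so x = +5
Oxidation number: +5

+5


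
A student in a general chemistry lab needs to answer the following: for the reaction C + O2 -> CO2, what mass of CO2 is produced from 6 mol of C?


Mole ratio CO2:C = 1:1
n(CO2) = 6 × 1/1 = 6.000 mol
mass = 6.000 × 44.01 = 264.06 g

264.06 g


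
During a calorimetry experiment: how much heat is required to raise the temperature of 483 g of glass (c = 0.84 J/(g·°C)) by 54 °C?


q = mcΔT = 483 × 0.84 × 54
= 21908.88 J

21908.88 J


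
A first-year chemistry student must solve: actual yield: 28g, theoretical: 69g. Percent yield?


% yield = actual/theoretical × 100
= 28/69 × 100
= 40.58%

40.58%


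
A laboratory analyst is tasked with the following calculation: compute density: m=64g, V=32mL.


ρ = mass/volume
= 64/32
= 2.0 g/mL

2.0 g/mL


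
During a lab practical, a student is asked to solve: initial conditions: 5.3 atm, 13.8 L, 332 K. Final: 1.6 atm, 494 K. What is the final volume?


P1V1/T1 = P2V2/T2
V2 = P1V1T2/(T1P2)
= 5.3×13.8×494/(332×1.6)
= 68.018 L

68.018 L


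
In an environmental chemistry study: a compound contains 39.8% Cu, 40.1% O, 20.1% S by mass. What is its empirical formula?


Assume 100 g sample. Moles of each element:
  Cu: 39.8/63.55 = 0.626 mol
  O: 40.1/16.0 = 2.506 mol
  S: 20.1/32.07 = 0.627 mol
Divide by smallest (0.626):
  Cu: 0.626/0.626 = 1.0
  O: 2.506/0.626 = 4.0
  S: 0.627/0.626 = 1.0
Empirical formula: CuSO4

CuSO4


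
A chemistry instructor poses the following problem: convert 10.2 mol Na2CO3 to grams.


M(Na2CO3) = 105.99 g/mol
mass = n × M = 10.2 × 105.99 = 1081.10 g

1081.10 g


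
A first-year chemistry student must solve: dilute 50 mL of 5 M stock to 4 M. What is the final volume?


C1V1 = C2V2
5 × 50 = 4 × V2
V2 = 250/4 = 62.5 mL

62.5 mL


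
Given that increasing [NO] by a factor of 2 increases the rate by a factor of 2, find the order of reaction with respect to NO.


rate ∝ [NO]^n
2^n = 2 → n = 1
Order in NO: 1

1


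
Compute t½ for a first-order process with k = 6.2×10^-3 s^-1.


t½ = ln2/k = 0.693147/(6.2×10^-3 s^-1)
= 111.8 s

111.8 s


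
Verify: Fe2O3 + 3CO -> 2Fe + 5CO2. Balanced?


Equation: Fe2O3 + 3CO -> 2Fe + 5CO2
Check atoms: C: 3≠5, Fe: 2=2, O: 6≠10
Not balanced

No, not balanced


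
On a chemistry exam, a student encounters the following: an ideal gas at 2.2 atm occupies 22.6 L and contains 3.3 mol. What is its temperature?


PV = nRT  (R = 0.08206 L·atm/(mol·K))
T = PV/(nR) = 2.2×22.6/(3.3×0.08206)
= 49.72/0.270798
= 183.61 K

183.61 K


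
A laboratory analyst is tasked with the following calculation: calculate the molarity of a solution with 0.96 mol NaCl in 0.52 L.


M = n/V = 0.96/0.52 = 1.846 mol/L

1.846 M


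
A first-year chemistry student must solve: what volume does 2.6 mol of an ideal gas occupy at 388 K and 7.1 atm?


PV = nRT  (R = 0.08206 L·atm/(mol·K))
V = nRT/P = 2.6×0.08206×388/7.1
= 11.659 L

11.659 L


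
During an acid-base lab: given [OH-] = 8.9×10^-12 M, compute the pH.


pOH = -log10([OH-]) = -log10(8.9×10^-12)
= 12 - log10(8.9) = 11.05
pH = 14 - pOH = 14 - 11.05 = 2.95

2.95


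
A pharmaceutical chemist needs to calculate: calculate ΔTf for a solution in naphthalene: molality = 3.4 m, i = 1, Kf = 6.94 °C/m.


ΔTf = Kf × m × i
= 6.94 × 3.4 × 1
= 23.596 °C

23.596 °C


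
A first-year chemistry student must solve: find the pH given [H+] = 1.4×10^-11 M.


pH = -log10([H+]) = -log10(1.4×10^-11)
= 11 - log10(1.4)
= 11 - 0.15
= 10.85

10.85


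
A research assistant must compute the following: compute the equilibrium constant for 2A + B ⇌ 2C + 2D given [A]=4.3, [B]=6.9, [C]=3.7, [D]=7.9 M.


Kc = [C]^2[D]^2/([A]^2[B])
= (3.7^2 × 7.9^2)/(4.3^2 × 6.9^1)
= 854.3929/127.581
= 6.697

6.697


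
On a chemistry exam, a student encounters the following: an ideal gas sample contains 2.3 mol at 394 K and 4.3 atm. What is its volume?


PV = nRT  (R = 0.08206 L·atm/(mol·K))
V = nRT/P = 2.3×0.08206×394/4.3
= 17.294 L

17.294 L


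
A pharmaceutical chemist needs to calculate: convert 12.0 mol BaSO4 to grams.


M(BaSO4) = 233.4 g/mol
mass = n × M = 12.0 × 233.4 = 2800.80 g

2800.80 g


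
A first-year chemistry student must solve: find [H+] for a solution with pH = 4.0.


[H+] = 10^(-pH) = 10^(-4.0)
= 1.0×10^-4 M

1.0×10^-4 M


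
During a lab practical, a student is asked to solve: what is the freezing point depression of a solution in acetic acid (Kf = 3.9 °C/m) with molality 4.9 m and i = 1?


ΔTf = Kf × m × i
= 3.9 × 4.9 × 1
= 19.11 °C

19.11 °C


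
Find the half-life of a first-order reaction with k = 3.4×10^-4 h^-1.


t½ = ln2/k = 0.693147/(3.4×10^-4 h^-1)
= 2039 h

2039 h


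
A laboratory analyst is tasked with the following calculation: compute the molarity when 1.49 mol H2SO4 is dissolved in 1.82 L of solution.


M = n/V = 1.49/1.82 = 0.819 mol/L

0.819 M


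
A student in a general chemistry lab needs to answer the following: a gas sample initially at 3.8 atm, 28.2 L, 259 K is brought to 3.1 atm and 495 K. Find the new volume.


P1V1/T1 = P2V2/T2
V2 = P1V1T2/(T1P2)
= 3.8×28.2×495/(259×3.1)
= 66.066 L

66.066 L


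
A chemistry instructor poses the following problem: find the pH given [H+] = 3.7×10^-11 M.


pH = -log10([H+]) = -log10(3.7×10^-11)
= 11 - log10(3.7)
= 11 - 0.57
= 10.43

10.43


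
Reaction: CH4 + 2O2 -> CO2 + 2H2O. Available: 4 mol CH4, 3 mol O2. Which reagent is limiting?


Mole ratio available / coefficient:
  CH4: 4/1 = 4.000
  O2: 3/2 = 1.500
Smaller ratio is limiting.

O2


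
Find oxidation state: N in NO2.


x + 2(-2) = 0, so x = +4
Oxidation number: +4

+4


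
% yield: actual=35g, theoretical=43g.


% yield = actual/theoretical × 100
= 35/43 × 100
= 81.4%

81.4%


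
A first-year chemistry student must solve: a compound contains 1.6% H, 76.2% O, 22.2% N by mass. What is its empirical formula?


Assume 100 g sample. Moles of each element:
  H: 1.6/1.008 = 1.587 mol
  O: 76.2/16.0 = 4.763 mol
  N: 22.2/14.01 = 1.585 mol
Divide by smallest (1.585):
  H: 1.587/1.585 = 1.0
  O: 4.763/1.585 = 3.01
  N: 1.585/1.585 = 1.0
Empirical formula: HNO3

HNO3


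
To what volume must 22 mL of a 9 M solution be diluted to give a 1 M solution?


C1V1 = C2V2
9 × 22 = 1 × V2
V2 = 198/1 = 198.0 mL

198.0 mL
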